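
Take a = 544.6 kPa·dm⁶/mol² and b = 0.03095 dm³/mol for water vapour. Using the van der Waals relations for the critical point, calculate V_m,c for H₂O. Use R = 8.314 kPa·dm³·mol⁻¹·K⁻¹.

For a van der Waals gas, V_m,c = 3b.
V_m,c = 3×0.03095 = 0.09285 dm³/mol

V_m,c ≈ 0.09285 dm³/mol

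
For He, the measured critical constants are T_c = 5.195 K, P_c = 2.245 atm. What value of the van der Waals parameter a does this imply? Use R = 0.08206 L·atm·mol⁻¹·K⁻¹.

From T_c = 8a/(27Rb) and P_c = a/(27b²): a = 27 R² T_c²/(64 P_c).
a = 27×(0.08206)²×(5.195)²/(64×2.245) = 4.9068/143.68 = 0.03415 L²·atm/mol²

a ≈ 0.03415 L²·atm/mol²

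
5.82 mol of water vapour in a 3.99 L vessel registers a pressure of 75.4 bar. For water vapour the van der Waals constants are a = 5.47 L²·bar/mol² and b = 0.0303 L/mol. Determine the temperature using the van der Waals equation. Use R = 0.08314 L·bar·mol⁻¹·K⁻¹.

T ≈ 686.0 K

T = (P + a n²/V²)(V − nb)/(nR)
P + a n²/V² = 75.4 + (5.47)(5.82)²/(3.99)² = 87.038 bar
V − nb = 3.99 − (5.82)(0.0303) = 3.8137 L
T = (87.038)(3.8137)/((5.82)(0.08314)) = 686.0 K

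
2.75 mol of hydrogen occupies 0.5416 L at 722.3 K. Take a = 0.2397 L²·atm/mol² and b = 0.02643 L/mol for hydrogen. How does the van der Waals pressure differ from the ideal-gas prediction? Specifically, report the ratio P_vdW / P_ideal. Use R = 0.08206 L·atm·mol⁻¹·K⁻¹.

Ideal: P_ideal = nRT/V = (2.75)(0.08206)(722.3)/0.5416 = 300.956 atm
vdW: P = nRT/(V − nb) − a n²/V² = 162.998/0.468918 − 1.81273/0.293331 = 347.604 − 6.17981 = 341.424 atm
Ratio = 341.424/300.956 = 1.134

P_vdW / P_ideal ≈ 1.134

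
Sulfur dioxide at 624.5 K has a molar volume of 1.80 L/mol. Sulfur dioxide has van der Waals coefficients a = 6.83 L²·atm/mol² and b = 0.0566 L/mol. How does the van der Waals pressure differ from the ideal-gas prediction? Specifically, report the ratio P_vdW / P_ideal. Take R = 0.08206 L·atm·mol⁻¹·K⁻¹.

P_vdW / P_ideal ≈ 0.9584

Ideal: P_ideal = RT/V_m = (0.08206)(624.5)/1.80 = 28.4703 atm
vdW: P = RT/(V_m − b) − a/V_m² = 51.2465/1.74340 − 6.83/3.24000 = 29.3946 − 2.10802 = 27.2866 atm
Ratio = 27.2866/28.4703 = 0.9584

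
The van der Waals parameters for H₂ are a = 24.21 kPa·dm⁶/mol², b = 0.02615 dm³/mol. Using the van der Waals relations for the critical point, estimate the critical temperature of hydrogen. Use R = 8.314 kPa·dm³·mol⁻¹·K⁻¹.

T_c ≈ 32.99 K

For a van der Waals gas, T_c = 8a/(27Rb).
T_c = 8×24.21/(27×8.314×0.02615) = 193.68/5.8701 = 32.99 K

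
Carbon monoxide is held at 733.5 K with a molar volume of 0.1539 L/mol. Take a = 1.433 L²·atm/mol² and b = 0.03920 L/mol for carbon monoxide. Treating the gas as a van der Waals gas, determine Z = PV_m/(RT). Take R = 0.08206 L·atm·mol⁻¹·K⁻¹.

P = RT/(V_m − b) − a/V_m² = (0.08206)(733.5)/(0.1539 − 0.03920) − 1.433/(0.1539)²
  = 60.191/0.11470 − 60.502 = 524.77 − 60.502 = 464.27 atm
Z = PV_m/(RT) = (464.27)(0.1539)/((0.08206)(733.5)) = 71.451/60.191 = 1.187

Z ≈ 1.187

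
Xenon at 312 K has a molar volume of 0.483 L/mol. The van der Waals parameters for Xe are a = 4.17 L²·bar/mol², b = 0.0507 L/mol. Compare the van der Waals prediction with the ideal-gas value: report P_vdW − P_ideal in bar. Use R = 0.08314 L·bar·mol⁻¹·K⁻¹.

Ideal: P_ideal = RT/V_m = (0.08314)(312)/0.483 = 53.7053 bar
vdW: P = RT/(V_m − b) − a/V_m² = 25.9397/0.432300 − 4.17/0.233289 = 60.0039 − 17.8748 = 42.1291 bar
ΔP = 42.1291 − 53.7053 = -11.58 bar

ΔP ≈ -11.58 bar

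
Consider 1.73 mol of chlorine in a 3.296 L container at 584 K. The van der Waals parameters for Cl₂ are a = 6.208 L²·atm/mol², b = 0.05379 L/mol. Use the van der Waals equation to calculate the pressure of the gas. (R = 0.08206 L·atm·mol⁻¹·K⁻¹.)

P = nRT/(V − nb) − a n²/V²
nRT/(V − nb) = (1.73)(0.08206)(584)/(3.296 − 1.73×0.05379) = 82.907/3.2029 = 25.885 atm
a n²/V² = (6.208)(1.73)²/(3.296)² = 1.7103 atm
P = 25.885 − 1.7103 = 24.17 atm

P ≈ 24.17 atm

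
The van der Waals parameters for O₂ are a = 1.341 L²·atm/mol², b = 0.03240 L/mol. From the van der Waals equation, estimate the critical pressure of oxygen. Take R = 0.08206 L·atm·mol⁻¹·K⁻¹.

P_c ≈ 47.31 atm

For a van der Waals gas, P_c = a/(27b²).
P_c = 1.341/(27×(0.03240)²) = 1.341/0.028344 = 47.31 atm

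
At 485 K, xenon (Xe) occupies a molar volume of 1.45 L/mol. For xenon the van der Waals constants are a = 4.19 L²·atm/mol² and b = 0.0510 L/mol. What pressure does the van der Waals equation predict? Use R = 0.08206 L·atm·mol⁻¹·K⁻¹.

P = RT/(V_m − b) − a/V_m²
RT/(V_m − b) = (0.08206)(485)/(1.45 − 0.0510) = 39.799/1.3990 = 28.448 atm
a/V_m² = 4.19/(1.45)² = 1.9929 atm
P = 28.448 − 1.9929 = 26.46 atm

P ≈ 26.46 atm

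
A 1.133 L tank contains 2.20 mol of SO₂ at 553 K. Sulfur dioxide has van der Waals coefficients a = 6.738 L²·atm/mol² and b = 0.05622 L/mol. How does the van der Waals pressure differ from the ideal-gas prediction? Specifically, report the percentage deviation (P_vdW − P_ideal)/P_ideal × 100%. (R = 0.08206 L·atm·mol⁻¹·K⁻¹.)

-16.58 %

Ideal: P_ideal = nRT/V = (2.20)(0.08206)(553)/1.133 = 88.1149 atm
vdW: P = nRT/(V − nb) − a n²/V² = 99.8342/1.00932 − 32.6119/1.28369 = 98.9123 − 25.4048 = 73.5075 atm
% deviation = (73.5075 − 88.1149)/88.1149 × 100% = -16.58%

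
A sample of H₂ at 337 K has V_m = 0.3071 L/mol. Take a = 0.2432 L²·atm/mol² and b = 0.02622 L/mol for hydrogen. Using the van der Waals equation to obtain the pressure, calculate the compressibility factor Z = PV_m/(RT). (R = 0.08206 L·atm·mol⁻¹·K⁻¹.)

Z ≈ 1.065

P = RT/(V_m − b) − a/V_m² = (0.08206)(337)/(0.3071 − 0.02622) − 0.2432/(0.3071)²
  = 27.654/0.28088 − 2.5787 = 98.455 − 2.5787 = 95.876 atm
Z = PV_m/(RT) = (95.876)(0.3071)/((0.08206)(337)) = 29.444/27.654 = 1.065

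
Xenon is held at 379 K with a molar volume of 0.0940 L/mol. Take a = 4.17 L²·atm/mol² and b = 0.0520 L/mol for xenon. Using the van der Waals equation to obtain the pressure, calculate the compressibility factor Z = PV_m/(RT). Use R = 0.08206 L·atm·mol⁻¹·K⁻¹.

Z ≈ 0.8117

P = RT/(V_m − b) − a/V_m² = (0.08206)(379)/(0.0940 − 0.0520) − 4.17/(0.0940)²
  = 31.101/0.042000 − 471.93 = 740.50 − 471.93 = 268.57 atm
Z = PV_m/(RT) = (268.57)(0.0940)/((0.08206)(379)) = 25.246/31.101 = 0.8117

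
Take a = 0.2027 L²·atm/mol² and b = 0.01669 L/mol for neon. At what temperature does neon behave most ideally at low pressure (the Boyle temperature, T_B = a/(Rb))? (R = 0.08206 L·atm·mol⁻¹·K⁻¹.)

T_B ≈ 148.0 K

For a van der Waals gas the second virial coefficient B₂ = b − a/(RT) vanishes at T_B = a/(Rb).
T_B = 0.2027/(0.08206×0.01669) = 0.2027/0.0013696 = 148.0 K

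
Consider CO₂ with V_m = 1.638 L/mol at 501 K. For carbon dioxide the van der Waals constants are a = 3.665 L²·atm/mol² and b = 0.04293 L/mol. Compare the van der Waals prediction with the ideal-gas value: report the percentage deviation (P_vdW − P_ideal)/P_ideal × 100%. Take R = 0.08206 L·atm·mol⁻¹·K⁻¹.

-2.75 %

Ideal: P_ideal = RT/V_m = (0.08206)(501)/1.638 = 25.0989 atm
vdW: P = RT/(V_m − b) − a/V_m² = 41.1121/1.59507 − 3.665/2.68304 = 25.7745 − 1.36599 = 24.4085 atm
% deviation = (24.4085 − 25.0989)/25.0989 × 100% = -2.75%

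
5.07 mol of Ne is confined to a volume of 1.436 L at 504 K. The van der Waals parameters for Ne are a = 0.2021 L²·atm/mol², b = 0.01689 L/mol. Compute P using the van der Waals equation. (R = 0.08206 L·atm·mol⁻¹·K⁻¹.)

P = nRT/(V − nb) − a n²/V²
nRT/(V − nb) = (5.07)(0.08206)(504)/(1.436 − 5.07×0.01689) = 209.69/1.3504 = 155.28 atm
a n²/V² = (0.2021)(5.07)²/(1.436)² = 2.5193 atm
P = 155.28 − 2.5193 = 152.8 atm

P ≈ 152.8 atm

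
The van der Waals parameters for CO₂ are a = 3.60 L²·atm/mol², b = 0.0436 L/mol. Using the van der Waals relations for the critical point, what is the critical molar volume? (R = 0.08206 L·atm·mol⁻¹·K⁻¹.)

V_m,c ≈ 0.1308 L/mol

For a van der Waals gas, V_m,c = 3b.
V_m,c = 3×0.0436 = 0.1308 L/mol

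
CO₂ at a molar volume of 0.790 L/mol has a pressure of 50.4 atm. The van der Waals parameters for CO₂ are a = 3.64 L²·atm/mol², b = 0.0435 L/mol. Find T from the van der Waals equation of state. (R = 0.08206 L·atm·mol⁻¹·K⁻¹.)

T = (P + a/V_m²)(V_m − b)/R
P + a/V_m² = 50.4 + 3.64/(0.790)² = 56.232 atm
V_m − b = 0.790 − 0.0435 = 0.74650 L/mol
T = (56.232)(0.74650)/0.08206 = 511.5 K

T ≈ 511.5 K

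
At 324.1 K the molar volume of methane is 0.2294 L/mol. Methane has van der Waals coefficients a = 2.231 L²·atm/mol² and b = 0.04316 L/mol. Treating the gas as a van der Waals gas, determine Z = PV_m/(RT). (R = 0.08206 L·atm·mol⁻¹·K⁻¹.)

Z ≈ 0.8661

P = RT/(V_m − b) − a/V_m² = (0.08206)(324.1)/(0.2294 − 0.04316) − 2.231/(0.2294)²
  = 26.596/0.18624 − 42.395 = 142.80 − 42.395 = 100.41 atm
Z = PV_m/(RT) = (100.41)(0.2294)/((0.08206)(324.1)) = 23.034/26.596 = 0.8661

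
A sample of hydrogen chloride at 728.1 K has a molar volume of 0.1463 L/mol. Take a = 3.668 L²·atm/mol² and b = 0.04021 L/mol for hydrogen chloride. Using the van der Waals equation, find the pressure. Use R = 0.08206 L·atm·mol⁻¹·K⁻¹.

P = RT/(V_m − b) − a/V_m²
RT/(V_m − b) = (0.08206)(728.1)/(0.1463 − 0.04021) = 59.748/0.10609 = 563.18 atm
a/V_m² = 3.668/(0.1463)² = 171.37 atm
P = 563.18 − 171.37 = 391.8 atm

P ≈ 391.8 atm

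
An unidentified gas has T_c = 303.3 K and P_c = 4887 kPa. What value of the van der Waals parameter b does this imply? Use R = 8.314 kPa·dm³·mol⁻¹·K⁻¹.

b ≈ 0.06450 dm³/mol

From T_c = 8a/(27Rb) and P_c = a/(27b²): b = R T_c/(8 P_c).
b = (8.314)(303.3)/(8×4887) = 2521.6/39096 = 0.06450 dm³/mol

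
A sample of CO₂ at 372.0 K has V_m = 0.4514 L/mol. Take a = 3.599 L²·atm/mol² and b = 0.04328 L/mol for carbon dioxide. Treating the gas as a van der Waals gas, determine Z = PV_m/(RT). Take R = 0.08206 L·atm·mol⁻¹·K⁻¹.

Z ≈ 0.8449

P = RT/(V_m − b) − a/V_m² = (0.08206)(372.0)/(0.4514 − 0.04328) − 3.599/(0.4514)²
  = 30.526/0.40812 − 17.663 = 74.797 − 17.663 = 57.134 atm
Z = PV_m/(RT) = (57.134)(0.4514)/((0.08206)(372.0)) = 25.790/30.526 = 0.8449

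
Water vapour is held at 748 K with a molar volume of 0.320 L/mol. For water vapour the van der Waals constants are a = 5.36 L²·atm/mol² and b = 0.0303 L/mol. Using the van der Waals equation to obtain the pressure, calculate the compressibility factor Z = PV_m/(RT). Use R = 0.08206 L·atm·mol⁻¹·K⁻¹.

Z ≈ 0.8317

P = RT/(V_m − b) − a/V_m² = (0.08206)(748)/(0.320 − 0.0303) − 5.36/(0.320)²
  = 61.381/0.28970 − 52.344 = 211.88 − 52.344 = 159.54 atm
Z = PV_m/(RT) = (159.54)(0.320)/((0.08206)(748)) = 51.053/61.381 = 0.8317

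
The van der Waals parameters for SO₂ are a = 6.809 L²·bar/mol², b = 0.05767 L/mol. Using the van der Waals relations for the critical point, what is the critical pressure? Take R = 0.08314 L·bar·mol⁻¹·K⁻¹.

P_c ≈ 75.83 bar

For a van der Waals gas, P_c = a/(27b²).
P_c = 6.809/(27×(0.05767)²) = 6.809/0.089797 = 75.83 bar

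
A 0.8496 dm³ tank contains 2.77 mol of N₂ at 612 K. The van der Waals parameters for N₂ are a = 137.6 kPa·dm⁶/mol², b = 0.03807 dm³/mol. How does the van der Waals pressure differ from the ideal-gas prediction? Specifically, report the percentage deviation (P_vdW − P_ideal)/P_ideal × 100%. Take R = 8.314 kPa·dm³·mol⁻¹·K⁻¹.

5.35 %

Ideal: P_ideal = nRT/V = (2.77)(8.314)(612)/0.8496 = 16589.2 kPa
vdW: P = nRT/(V − nb) − a n²/V² = 14094.2/0.744146 − 1055.79/0.721820 = 18940.1 − 1462.68 = 17477.4 kPa
% deviation = (17477.4 − 16589.2)/16589.2 × 100% = 5.35%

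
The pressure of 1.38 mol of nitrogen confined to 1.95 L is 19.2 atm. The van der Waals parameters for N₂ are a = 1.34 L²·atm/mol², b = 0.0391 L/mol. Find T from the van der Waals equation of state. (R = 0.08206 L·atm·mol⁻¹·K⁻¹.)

T = (P + a n²/V²)(V − nb)/(nR)
P + a n²/V² = 19.2 + (1.34)(1.38)²/(1.95)² = 19.871 atm
V − nb = 1.95 − (1.38)(0.0391) = 1.8960 L
T = (19.871)(1.8960)/((1.38)(0.08206)) = 332.7 K

T ≈ 332.7 K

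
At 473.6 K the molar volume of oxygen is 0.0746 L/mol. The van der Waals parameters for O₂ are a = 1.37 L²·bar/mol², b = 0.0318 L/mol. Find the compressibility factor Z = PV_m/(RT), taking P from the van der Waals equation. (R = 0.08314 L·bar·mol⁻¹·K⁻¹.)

Z ≈ 1.277

P = RT/(V_m − b) − a/V_m² = (0.08314)(473.6)/(0.0746 − 0.0318) − 1.37/(0.0746)²
  = 39.375/0.042800 − 246.17 = 919.98 − 246.17 = 673.81 bar
Z = PV_m/(RT) = (673.81)(0.0746)/((0.08314)(473.6)) = 50.266/39.375 = 1.277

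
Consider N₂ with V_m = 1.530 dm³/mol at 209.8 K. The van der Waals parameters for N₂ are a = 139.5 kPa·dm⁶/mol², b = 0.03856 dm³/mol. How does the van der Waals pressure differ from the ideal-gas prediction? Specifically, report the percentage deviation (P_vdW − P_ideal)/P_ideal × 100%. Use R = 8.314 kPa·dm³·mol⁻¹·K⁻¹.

-2.64 %

Ideal: P_ideal = RT/V_m = (8.314)(209.8)/1.530 = 1140.05 kPa
vdW: P = RT/(V_m − b) − a/V_m² = 1744.28/1.49144 − 139.5/2.34090 = 1169.53 − 59.5925 = 1109.94 kPa
% deviation = (1109.94 − 1140.05)/1140.05 × 100% = -2.64%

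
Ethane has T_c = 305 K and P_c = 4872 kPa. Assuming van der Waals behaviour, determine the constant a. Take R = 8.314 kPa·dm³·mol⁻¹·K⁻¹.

a ≈ 556.8 kPa·dm⁶/mol²

From T_c = 8a/(27Rb) and P_c = a/(27b²): a = 27 R² T_c²/(64 P_c).
a = 27×(8.314)²×(305)²/(64×4872) = 173613496/311808 = 556.8 kPa·dm⁶/mol²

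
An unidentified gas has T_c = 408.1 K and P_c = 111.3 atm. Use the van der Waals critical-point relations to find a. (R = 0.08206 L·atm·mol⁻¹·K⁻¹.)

a ≈ 4.251 L²·atm/mol²

From T_c = 8a/(27Rb) and P_c = a/(27b²): a = 27 R² T_c²/(64 P_c).
a = 27×(0.08206)²×(408.1)²/(64×111.3) = 30280/7123.2 = 4.251 L²·atm/mol²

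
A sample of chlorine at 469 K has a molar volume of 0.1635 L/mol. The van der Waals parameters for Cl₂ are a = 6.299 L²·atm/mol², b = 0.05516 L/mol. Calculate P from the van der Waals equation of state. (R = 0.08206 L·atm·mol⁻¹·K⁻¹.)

P = RT/(V_m − b) − a/V_m²
RT/(V_m − b) = (0.08206)(469)/(0.1635 − 0.05516) = 38.486/0.10834 = 355.23 atm
a/V_m² = 6.299/(0.1635)² = 235.63 atm
P = 355.23 − 235.63 = 119.6 atm

P ≈ 119.6 atm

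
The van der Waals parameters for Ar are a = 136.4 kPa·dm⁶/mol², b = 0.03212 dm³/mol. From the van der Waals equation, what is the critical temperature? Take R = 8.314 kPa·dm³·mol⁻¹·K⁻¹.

T_c ≈ 151.3 K

For a van der Waals gas, T_c = 8a/(27Rb).
T_c = 8×136.4/(27×8.314×0.03212) = 1091.2/7.2102 = 151.3 K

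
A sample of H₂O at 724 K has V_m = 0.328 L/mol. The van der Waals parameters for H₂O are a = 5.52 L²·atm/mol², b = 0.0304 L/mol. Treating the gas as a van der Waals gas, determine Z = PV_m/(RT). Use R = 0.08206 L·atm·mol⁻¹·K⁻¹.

Z ≈ 0.8189

P = RT/(V_m − b) − a/V_m² = (0.08206)(724)/(0.328 − 0.0304) − 5.52/(0.328)²
  = 59.411/0.29760 − 51.309 = 199.63 − 51.309 = 148.32 atm
Z = PV_m/(RT) = (148.32)(0.328)/((0.08206)(724)) = 48.649/59.411 = 0.8189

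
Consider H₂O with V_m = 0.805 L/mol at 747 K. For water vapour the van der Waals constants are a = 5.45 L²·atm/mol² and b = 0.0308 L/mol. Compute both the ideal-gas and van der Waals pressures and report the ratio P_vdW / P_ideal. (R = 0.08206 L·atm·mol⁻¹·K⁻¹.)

P_vdW / P_ideal ≈ 0.9293

Ideal: P_ideal = RT/V_m = (0.08206)(747)/0.805 = 76.1476 atm
vdW: P = RT/(V_m − b) − a/V_m² = 61.2988/0.774200 − 5.45/0.648025 = 79.1770 − 8.41017 = 70.7668 atm
Ratio = 70.7668/76.1476 = 0.9293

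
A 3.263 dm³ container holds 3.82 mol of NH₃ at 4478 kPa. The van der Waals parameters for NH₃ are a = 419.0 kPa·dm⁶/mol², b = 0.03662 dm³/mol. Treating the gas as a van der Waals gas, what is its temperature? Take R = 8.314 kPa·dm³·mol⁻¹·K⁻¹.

T ≈ 496.8 K

T = (P + a n²/V²)(V − nb)/(nR)
P + a n²/V² = 4478 + (419.0)(3.82)²/(3.263)² = 5052.3 kPa
V − nb = 3.263 − (3.82)(0.03662) = 3.1231 dm³
T = (5052.3)(3.1231)/((3.82)(8.314)) = 496.8 K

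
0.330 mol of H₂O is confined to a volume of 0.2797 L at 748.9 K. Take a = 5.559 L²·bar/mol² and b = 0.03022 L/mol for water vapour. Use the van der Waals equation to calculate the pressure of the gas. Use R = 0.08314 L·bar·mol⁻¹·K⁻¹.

P ≈ 68.44 bar

P = nRT/(V − nb) − a n²/V²
nRT/(V − nb) = (0.330)(0.08314)(748.9)/(0.2797 − 0.330×0.03022) = 20.547/0.26973 = 76.176 bar
a n²/V² = (5.559)(0.330)²/(0.2797)² = 7.7382 bar
P = 76.176 − 7.7382 = 68.44 bar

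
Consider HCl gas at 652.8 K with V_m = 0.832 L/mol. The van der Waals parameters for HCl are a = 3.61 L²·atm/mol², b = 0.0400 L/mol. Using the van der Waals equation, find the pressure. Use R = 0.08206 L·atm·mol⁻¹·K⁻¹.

P ≈ 62.42 atm

P = RT/(V_m − b) − a/V_m²
RT/(V_m − b) = (0.08206)(652.8)/(0.832 − 0.0400) = 53.569/0.79200 = 67.638 atm
a/V_m² = 3.61/(0.832)² = 5.2151 atm
P = 67.638 − 5.2151 = 62.42 atm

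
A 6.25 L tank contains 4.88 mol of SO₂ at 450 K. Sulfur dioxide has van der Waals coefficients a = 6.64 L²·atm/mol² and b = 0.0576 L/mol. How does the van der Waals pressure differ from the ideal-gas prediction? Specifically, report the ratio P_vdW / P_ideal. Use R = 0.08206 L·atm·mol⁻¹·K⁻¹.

P_vdW / P_ideal ≈ 0.9067

Ideal: P_ideal = nRT/V = (4.88)(0.08206)(450)/6.25 = 28.8326 atm
vdW: P = nRT/(V − nb) − a n²/V² = 180.204/5.96891 − 158.128/39.0625 = 30.1904 − 4.04808 = 26.1423 atm
Ratio = 26.1423/28.8326 = 0.9067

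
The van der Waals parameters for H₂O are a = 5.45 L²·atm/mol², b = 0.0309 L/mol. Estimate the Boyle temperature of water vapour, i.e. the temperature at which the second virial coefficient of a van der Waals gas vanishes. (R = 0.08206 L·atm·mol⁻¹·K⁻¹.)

For a van der Waals gas the second virial coefficient B₂ = b − a/(RT) vanishes at T_B = a/(Rb).
T_B = 5.45/(0.08206×0.0309) = 5.45/0.0025357 = 2149 K

T_B ≈ 2149 K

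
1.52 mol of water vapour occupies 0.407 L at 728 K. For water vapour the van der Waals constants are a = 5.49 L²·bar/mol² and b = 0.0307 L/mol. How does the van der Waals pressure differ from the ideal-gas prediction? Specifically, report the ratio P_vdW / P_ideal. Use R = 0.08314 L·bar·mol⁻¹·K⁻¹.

P_vdW / P_ideal ≈ 0.7908

Ideal: P_ideal = nRT/V = (1.52)(0.08314)(728)/0.407 = 226.043 bar
vdW: P = nRT/(V − nb) − a n²/V² = 91.9994/0.360336 − 12.6841/0.165649 = 255.316 − 76.5721 = 178.744 bar
Ratio = 178.744/226.043 = 0.7908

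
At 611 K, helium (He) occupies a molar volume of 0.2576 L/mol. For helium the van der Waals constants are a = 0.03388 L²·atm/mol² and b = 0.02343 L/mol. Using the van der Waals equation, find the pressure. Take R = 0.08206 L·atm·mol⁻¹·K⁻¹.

P ≈ 213.6 atm

P = RT/(V_m − b) − a/V_m²
RT/(V_m − b) = (0.08206)(611)/(0.2576 − 0.02343) = 50.139/0.23417 = 214.11 atm
a/V_m² = 0.03388/(0.2576)² = 0.51057 atm
P = 214.11 − 0.51057 = 213.6 atm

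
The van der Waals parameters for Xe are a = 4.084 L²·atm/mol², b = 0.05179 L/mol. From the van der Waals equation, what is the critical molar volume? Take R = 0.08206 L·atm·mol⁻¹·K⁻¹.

For a van der Waals gas, V_m,c = 3b.
V_m,c = 3×0.05179 = 0.1554 L/mol

V_m,c ≈ 0.1554 L/mol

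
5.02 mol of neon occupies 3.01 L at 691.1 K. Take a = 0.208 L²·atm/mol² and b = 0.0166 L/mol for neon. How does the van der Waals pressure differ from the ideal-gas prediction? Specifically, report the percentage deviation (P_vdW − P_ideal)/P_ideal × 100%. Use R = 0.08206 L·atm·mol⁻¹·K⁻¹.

Ideal: P_ideal = nRT/V = (5.02)(0.08206)(691.1)/3.01 = 94.5822 atm
vdW: P = nRT/(V − nb) − a n²/V² = 284.693/2.92667 − 5.24168/9.06010 = 97.2754 − 0.578545 = 96.6969 atm
% deviation = (96.6969 − 94.5822)/94.5822 × 100% = 2.24%

2.24 %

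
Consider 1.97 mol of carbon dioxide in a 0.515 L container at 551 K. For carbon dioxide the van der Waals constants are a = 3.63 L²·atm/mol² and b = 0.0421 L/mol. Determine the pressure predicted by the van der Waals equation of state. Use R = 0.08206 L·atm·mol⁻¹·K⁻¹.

P ≈ 153.0 atm

P = nRT/(V − nb) − a n²/V²
nRT/(V − nb) = (1.97)(0.08206)(551)/(0.515 − 1.97×0.0421) = 89.074/0.43206 = 206.16 atm
a n²/V² = (3.63)(1.97)²/(0.515)² = 53.116 atm
P = 206.16 − 53.116 = 153.0 atm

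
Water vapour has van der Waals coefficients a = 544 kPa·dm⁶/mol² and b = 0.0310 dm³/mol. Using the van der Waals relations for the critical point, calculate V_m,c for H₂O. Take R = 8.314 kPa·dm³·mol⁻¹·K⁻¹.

For a van der Waals gas, V_m,c = 3b.
V_m,c = 3×0.0310 = 0.09300 dm³/mol

V_m,c ≈ 0.09300 dm³/mol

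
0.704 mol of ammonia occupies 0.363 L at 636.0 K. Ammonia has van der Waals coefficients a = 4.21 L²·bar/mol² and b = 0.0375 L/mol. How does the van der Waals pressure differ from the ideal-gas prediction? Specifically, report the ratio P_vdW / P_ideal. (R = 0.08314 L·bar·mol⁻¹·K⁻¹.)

P_vdW / P_ideal ≈ 0.9240

Ideal: P_ideal = nRT/V = (0.704)(0.08314)(636.0)/0.363 = 102.549 bar
vdW: P = nRT/(V − nb) − a n²/V² = 37.2254/0.336600 − 2.08654/0.131769 = 110.592 − 15.8348 = 94.757 bar
Ratio = 94.757/102.549 = 0.9240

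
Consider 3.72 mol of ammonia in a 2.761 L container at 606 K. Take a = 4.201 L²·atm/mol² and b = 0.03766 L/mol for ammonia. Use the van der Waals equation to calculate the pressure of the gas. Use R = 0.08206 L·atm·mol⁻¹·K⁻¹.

P = nRT/(V − nb) − a n²/V²
nRT/(V − nb) = (3.72)(0.08206)(606)/(2.761 − 3.72×0.03766) = 184.99/2.6209 = 70.583 atm
a n²/V² = (4.201)(3.72)²/(2.761)² = 7.6262 atm
P = 70.583 − 7.6262 = 62.96 atm

P ≈ 62.96 atm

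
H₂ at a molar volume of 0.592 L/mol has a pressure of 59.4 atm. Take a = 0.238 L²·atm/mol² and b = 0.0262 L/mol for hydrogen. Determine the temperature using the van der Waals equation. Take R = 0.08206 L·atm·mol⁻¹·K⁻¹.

T ≈ 414.2 K

T = (P + a/V_m²)(V_m − b)/R
P + a/V_m² = 59.4 + 0.238/(0.592)² = 60.079 atm
V_m − b = 0.592 − 0.0262 = 0.56580 L/mol
T = (60.079)(0.56580)/0.08206 = 414.2 K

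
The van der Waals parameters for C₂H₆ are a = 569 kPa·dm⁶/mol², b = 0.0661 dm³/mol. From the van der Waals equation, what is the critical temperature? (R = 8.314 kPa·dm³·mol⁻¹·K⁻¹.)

T_c ≈ 306.8 K

For a van der Waals gas, T_c = 8a/(27Rb).
T_c = 8×569/(27×8.314×0.0661) = 4552.0/14.838 = 306.8 K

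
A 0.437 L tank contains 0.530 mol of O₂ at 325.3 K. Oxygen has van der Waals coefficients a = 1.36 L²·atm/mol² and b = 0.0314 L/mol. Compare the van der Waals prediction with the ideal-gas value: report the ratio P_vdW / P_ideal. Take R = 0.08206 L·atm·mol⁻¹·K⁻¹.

P_vdW / P_ideal ≈ 0.9778

Ideal: P_ideal = nRT/V = (0.530)(0.08206)(325.3)/0.437 = 32.3750 atm
vdW: P = nRT/(V − nb) − a n²/V² = 14.1479/0.420358 − 0.382024/0.190969 = 33.6568 − 2.00045 = 31.6564 atm
Ratio = 31.6564/32.3750 = 0.9778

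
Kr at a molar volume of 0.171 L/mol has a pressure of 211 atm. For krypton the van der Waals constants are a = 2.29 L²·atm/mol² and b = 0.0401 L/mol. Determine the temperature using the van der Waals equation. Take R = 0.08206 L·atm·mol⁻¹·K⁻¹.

T = (P + a/V_m²)(V_m − b)/R
P + a/V_m² = 211 + 2.29/(0.171)² = 289.31 atm
V_m − b = 0.171 − 0.0401 = 0.13090 L/mol
T = (289.31)(0.13090)/0.08206 = 461.5 K

T ≈ 461.5 K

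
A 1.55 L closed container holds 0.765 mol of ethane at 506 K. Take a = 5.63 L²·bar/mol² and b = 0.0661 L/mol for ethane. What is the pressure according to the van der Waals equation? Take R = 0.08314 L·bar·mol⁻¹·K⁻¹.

P ≈ 20.09 bar

P = nRT/(V − nb) − a n²/V²
nRT/(V − nb) = (0.765)(0.08314)(506)/(1.55 − 0.765×0.0661) = 32.183/1.4994 = 21.464 bar
a n²/V² = (5.63)(0.765)²/(1.55)² = 1.3714 bar
P = 21.464 − 1.3714 = 20.09 bar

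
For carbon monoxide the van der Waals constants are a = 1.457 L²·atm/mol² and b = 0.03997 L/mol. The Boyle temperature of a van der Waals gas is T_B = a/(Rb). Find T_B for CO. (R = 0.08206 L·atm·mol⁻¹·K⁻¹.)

T_B ≈ 444.2 K

For a van der Waals gas the second virial coefficient B₂ = b − a/(RT) vanishes at T_B = a/(Rb).
T_B = 1.457/(0.08206×0.03997) = 1.457/0.0032799 = 444.2 K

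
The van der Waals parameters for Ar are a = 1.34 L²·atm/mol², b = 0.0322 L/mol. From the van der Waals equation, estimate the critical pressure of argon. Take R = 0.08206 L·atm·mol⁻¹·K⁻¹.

For a van der Waals gas, P_c = a/(27b²).
P_c = 1.34/(27×(0.0322)²) = 1.34/0.027995 = 47.87 atm

P_c ≈ 47.87 atm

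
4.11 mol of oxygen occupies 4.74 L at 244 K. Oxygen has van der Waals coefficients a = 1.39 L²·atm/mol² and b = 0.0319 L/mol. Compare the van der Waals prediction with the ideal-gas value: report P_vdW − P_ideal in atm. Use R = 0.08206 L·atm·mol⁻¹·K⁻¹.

Ideal: P_ideal = nRT/V = (4.11)(0.08206)(244)/4.74 = 17.3614 atm
vdW: P = nRT/(V − nb) − a n²/V² = 82.2931/4.60889 − 23.4800/22.4676 = 17.8553 − 1.04506 = 16.8102 atm
ΔP = 16.8102 − 17.3614 = -0.551 atm

ΔP ≈ -0.551 atm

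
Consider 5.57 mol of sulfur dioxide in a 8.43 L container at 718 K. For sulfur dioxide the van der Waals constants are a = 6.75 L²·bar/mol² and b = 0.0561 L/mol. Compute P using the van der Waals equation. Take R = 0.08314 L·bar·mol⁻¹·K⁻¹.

P = nRT/(V − nb) − a n²/V²
nRT/(V − nb) = (5.57)(0.08314)(718)/(8.43 − 5.57×0.0561) = 332.50/8.1175 = 40.961 bar
a n²/V² = (6.75)(5.57)²/(8.43)² = 2.9469 bar
P = 40.961 − 2.9469 = 38.01 bar

P ≈ 38.01 bar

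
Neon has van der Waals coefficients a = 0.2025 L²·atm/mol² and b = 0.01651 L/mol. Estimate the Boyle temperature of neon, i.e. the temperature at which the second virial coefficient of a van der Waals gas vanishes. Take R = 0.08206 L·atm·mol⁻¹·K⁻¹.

For a van der Waals gas the second virial coefficient B₂ = b − a/(RT) vanishes at T_B = a/(Rb).
T_B = 0.2025/(0.08206×0.01651) = 0.2025/0.0013548 = 149.5 K

T_B ≈ 149.5 K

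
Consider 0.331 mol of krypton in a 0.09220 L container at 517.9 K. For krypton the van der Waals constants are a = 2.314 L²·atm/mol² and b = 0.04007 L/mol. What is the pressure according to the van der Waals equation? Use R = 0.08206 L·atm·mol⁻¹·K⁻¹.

P ≈ 148.4 atm

P = nRT/(V − nb) − a n²/V²
nRT/(V − nb) = (0.331)(0.08206)(517.9)/(0.09220 − 0.331×0.04007) = 14.067/0.078937 = 178.21 atm
a n²/V² = (2.314)(0.331)²/(0.09220)² = 29.823 atm
P = 178.21 − 29.823 = 148.4 atm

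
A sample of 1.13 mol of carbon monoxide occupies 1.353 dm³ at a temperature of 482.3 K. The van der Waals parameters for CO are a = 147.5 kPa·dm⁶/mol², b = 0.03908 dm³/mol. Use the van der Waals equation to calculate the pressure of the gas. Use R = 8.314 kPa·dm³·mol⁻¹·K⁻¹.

P ≈ 3359 kPa

P = nRT/(V − nb) − a n²/V²
nRT/(V − nb) = (1.13)(8.314)(482.3)/(1.353 − 1.13×0.03908) = 4531.1/1.3088 = 3462.0 kPa
a n²/V² = (147.5)(1.13)²/(1.353)² = 102.89 kPa
P = 3462.0 − 102.89 = 3359 kPa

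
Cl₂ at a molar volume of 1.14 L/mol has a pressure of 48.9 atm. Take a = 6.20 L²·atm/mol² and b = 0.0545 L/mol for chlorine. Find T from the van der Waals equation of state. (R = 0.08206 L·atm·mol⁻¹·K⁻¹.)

T = (P + a/V_m²)(V_m − b)/R
P + a/V_m² = 48.9 + 6.20/(1.14)² = 53.671 atm
V_m − b = 1.14 − 0.0545 = 1.0855 L/mol
T = (53.671)(1.0855)/0.08206 = 710.0 K

T ≈ 710.0 K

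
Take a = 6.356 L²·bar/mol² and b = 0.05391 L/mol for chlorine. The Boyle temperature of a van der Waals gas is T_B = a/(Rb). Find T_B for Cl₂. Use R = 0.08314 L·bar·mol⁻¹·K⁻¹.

For a van der Waals gas the second virial coefficient B₂ = b − a/(RT) vanishes at T_B = a/(Rb).
T_B = 6.356/(0.08314×0.05391) = 6.356/0.0044821 = 1418 K

T_B ≈ 1418 K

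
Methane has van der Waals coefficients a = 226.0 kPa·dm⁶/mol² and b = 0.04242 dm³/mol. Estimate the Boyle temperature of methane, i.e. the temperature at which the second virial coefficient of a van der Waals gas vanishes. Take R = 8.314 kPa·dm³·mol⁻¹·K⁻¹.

For a van der Waals gas the second virial coefficient B₂ = b − a/(RT) vanishes at T_B = a/(Rb).
T_B = 226.0/(8.314×0.04242) = 226.0/0.35268 = 640.8 K

T_B ≈ 640.8 K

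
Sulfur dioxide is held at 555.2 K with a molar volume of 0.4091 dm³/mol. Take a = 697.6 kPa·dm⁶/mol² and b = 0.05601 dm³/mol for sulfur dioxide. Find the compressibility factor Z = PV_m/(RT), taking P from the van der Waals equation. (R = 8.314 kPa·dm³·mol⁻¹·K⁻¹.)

Z ≈ 0.7892

P = RT/(V_m − b) − a/V_m² = (8.314)(555.2)/(0.4091 − 0.05601) − 697.6/(0.4091)²
  = 4615.9/0.35309 − 4168.2 = 13073 − 4168.2 = 8905 kPa
Z = PV_m/(RT) = (8905)(0.4091)/((8.314)(555.2)) = 3643.0/4615.9 = 0.7892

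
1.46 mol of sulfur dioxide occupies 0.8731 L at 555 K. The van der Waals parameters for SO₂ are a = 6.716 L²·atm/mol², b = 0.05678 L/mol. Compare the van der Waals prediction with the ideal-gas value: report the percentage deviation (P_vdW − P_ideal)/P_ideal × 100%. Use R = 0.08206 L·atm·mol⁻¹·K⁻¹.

-14.17 %

Ideal: P_ideal = nRT/V = (1.46)(0.08206)(555)/0.8731 = 76.1576 atm
vdW: P = nRT/(V − nb) − a n²/V² = 66.4932/0.790201 − 14.3158/0.762304 = 84.1472 − 18.7796 = 65.3676 atm
% deviation = (65.3676 − 76.1576)/76.1576 × 100% = -14.17%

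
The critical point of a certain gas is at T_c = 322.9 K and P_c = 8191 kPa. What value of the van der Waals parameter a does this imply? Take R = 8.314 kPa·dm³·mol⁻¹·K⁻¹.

From T_c = 8a/(27Rb) and P_c = a/(27b²): a = 27 R² T_c²/(64 P_c).
a = 27×(8.314)²×(322.9)²/(64×8191) = 194589721/524224 = 371.2 kPa·dm⁶/mol²

a ≈ 371.2 kPa·dm⁶/mol²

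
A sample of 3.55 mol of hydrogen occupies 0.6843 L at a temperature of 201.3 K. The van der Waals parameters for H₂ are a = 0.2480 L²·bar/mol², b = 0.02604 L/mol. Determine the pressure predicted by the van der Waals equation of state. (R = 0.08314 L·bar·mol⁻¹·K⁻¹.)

P = nRT/(V − nb) − a n²/V²
nRT/(V − nb) = (3.55)(0.08314)(201.3)/(0.6843 − 3.55×0.02604) = 59.413/0.59186 = 100.38 bar
a n²/V² = (0.2480)(3.55)²/(0.6843)² = 6.6744 bar
P = 100.38 − 6.6744 = 93.71 bar

P ≈ 93.71 bar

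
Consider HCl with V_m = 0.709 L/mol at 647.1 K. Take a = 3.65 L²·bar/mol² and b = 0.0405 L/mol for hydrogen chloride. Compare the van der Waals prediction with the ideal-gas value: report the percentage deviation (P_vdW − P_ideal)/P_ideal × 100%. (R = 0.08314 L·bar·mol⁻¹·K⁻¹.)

-3.51 %

Ideal: P_ideal = RT/V_m = (0.08314)(647.1)/0.709 = 75.8814 bar
vdW: P = RT/(V_m − b) − a/V_m² = 53.7999/0.668500 − 3.65/0.502681 = 80.4785 − 7.26107 = 73.2174 bar
% deviation = (73.2174 − 75.8814)/75.8814 × 100% = -3.51%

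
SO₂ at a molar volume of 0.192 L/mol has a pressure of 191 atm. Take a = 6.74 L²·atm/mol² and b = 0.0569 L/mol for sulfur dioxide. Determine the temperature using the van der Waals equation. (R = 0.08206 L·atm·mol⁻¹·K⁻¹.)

T = (P + a/V_m²)(V_m − b)/R
P + a/V_m² = 191 + 6.74/(0.192)² = 373.83 atm
V_m − b = 0.192 − 0.0569 = 0.13510 L/mol
T = (373.83)(0.13510)/0.08206 = 615.5 K

T ≈ 615.5 K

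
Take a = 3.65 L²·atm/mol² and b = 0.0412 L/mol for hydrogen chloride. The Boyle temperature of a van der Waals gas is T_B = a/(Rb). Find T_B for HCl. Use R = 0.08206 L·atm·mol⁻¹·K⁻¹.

For a van der Waals gas the second virial coefficient B₂ = b − a/(RT) vanishes at T_B = a/(Rb).
T_B = 3.65/(0.08206×0.0412) = 3.65/0.0033809 = 1080 K

T_B ≈ 1080 K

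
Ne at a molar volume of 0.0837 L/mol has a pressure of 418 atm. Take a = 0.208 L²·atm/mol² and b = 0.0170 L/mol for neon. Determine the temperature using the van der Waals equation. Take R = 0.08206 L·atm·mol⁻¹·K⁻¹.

T = (P + a/V_m²)(V_m − b)/R
P + a/V_m² = 418 + 0.208/(0.0837)² = 447.69 atm
V_m − b = 0.0837 − 0.0170 = 0.066700 L/mol
T = (447.69)(0.066700)/0.08206 = 363.9 K

T ≈ 363.9 K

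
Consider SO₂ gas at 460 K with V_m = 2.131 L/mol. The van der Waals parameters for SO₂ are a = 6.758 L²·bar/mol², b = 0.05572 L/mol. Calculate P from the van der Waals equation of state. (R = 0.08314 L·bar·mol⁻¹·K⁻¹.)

P ≈ 16.94 bar

P = RT/(V_m − b) − a/V_m²
RT/(V_m − b) = (0.08314)(460)/(2.131 − 0.05572) = 38.244/2.0753 = 18.428 bar
a/V_m² = 6.758/(2.131)² = 1.4882 bar
P = 18.428 − 1.4882 = 16.94 bar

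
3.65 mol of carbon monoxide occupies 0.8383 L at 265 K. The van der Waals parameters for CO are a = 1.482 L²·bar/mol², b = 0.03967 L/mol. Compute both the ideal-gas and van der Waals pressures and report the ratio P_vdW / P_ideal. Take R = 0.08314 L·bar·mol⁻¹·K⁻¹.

P_vdW / P_ideal ≈ 0.9159

Ideal: P_ideal = nRT/V = (3.65)(0.08314)(265)/0.8383 = 95.9289 bar
vdW: P = nRT/(V − nb) − a n²/V² = 80.4172/0.693505 − 19.7439/0.702747 = 115.958 − 28.0953 = 87.863 bar
Ratio = 87.863/95.9289 = 0.9159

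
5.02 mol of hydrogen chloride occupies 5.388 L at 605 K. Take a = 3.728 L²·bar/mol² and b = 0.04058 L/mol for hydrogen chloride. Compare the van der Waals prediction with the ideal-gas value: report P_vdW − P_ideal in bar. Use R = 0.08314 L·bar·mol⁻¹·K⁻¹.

ΔP ≈ -1.395 bar

Ideal: P_ideal = nRT/V = (5.02)(0.08314)(605)/5.388 = 46.8642 bar
vdW: P = nRT/(V − nb) − a n²/V² = 252.504/5.18429 − 93.9471/29.0305 = 48.7056 − 3.23615 = 45.4695 bar
ΔP = 45.4695 − 46.8642 = -1.395 bar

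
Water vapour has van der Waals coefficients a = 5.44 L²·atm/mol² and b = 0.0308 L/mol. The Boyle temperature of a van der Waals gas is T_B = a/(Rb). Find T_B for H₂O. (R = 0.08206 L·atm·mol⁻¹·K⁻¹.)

For a van der Waals gas the second virial coefficient B₂ = b − a/(RT) vanishes at T_B = a/(Rb).
T_B = 5.44/(0.08206×0.0308) = 5.44/0.0025274 = 2152 K

T_B ≈ 2152 K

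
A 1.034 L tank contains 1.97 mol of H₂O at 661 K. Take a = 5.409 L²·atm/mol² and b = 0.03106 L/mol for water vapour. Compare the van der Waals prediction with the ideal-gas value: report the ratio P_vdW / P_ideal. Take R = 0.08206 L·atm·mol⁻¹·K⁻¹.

Ideal: P_ideal = nRT/V = (1.97)(0.08206)(661)/1.034 = 103.342 atm
vdW: P = nRT/(V − nb) − a n²/V² = 106.856/0.972812 − 20.9918/1.06916 = 109.842 − 19.6339 = 90.208 atm
Ratio = 90.208/103.342 = 0.8729

P_vdW / P_ideal ≈ 0.8729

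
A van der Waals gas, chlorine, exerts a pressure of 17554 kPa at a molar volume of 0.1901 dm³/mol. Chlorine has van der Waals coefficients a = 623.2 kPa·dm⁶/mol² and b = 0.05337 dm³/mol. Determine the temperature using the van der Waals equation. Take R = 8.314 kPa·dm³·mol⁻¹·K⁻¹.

T = (P + a/V_m²)(V_m − b)/R
P + a/V_m² = 17554 + 623.2/(0.1901)² = 34799 kPa
V_m − b = 0.1901 − 0.05337 = 0.13673 dm³/mol
T = (34799)(0.13673)/8.314 = 572.3 K

T ≈ 572.3 K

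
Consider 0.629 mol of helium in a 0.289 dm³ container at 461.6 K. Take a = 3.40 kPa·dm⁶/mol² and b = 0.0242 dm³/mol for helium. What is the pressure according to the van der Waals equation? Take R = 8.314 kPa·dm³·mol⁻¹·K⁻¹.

P ≈ 8801 kPa

P = nRT/(V − nb) − a n²/V²
nRT/(V − nb) = (0.629)(8.314)(461.6)/(0.289 − 0.629×0.0242) = 2413.9/0.27378 = 8816.9 kPa
a n²/V² = (3.40)(0.629)²/(0.289)² = 16.106 kPa
P = 8816.9 − 16.106 = 8801 kPa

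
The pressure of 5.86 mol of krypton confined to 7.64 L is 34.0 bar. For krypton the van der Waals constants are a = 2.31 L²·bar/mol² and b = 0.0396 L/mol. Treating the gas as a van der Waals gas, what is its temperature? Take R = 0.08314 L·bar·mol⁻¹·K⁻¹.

T = (P + a n²/V²)(V − nb)/(nR)
P + a n²/V² = 34.0 + (2.31)(5.86)²/(7.64)² = 35.359 bar
V − nb = 7.64 − (5.86)(0.0396) = 7.4079 L
T = (35.359)(7.4079)/((5.86)(0.08314)) = 537.6 K

T ≈ 537.6 K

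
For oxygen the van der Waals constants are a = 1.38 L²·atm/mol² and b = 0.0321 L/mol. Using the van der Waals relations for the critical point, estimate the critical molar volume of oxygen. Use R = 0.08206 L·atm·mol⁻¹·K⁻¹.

For a van der Waals gas, V_m,c = 3b.
V_m,c = 3×0.0321 = 0.09630 L/mol

V_m,c ≈ 0.09630 L/mol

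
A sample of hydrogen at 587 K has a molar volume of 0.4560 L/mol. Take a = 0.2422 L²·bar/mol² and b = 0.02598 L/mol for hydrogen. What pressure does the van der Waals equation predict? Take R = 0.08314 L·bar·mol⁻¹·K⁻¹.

P = RT/(V_m − b) − a/V_m²
RT/(V_m − b) = (0.08314)(587)/(0.4560 − 0.02598) = 48.803/0.43002 = 113.49 bar
a/V_m² = 0.2422/(0.4560)² = 1.1648 bar
P = 113.49 − 1.1648 = 112.3 bar

P ≈ 112.3 bar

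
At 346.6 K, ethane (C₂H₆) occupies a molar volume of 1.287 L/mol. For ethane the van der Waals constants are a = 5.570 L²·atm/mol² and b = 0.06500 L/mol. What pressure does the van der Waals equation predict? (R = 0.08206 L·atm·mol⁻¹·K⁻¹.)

P ≈ 19.91 atm

P = RT/(V_m − b) − a/V_m²
RT/(V_m − b) = (0.08206)(346.6)/(1.287 − 0.06500) = 28.442/1.2220 = 23.275 atm
a/V_m² = 5.570/(1.287)² = 3.3628 atm
P = 23.275 − 3.3628 = 19.91 atm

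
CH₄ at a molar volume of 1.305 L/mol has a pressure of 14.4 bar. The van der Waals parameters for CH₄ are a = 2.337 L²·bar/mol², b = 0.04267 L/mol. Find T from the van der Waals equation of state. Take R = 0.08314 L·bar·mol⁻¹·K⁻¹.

T ≈ 239.5 K

T = (P + a/V_m²)(V_m − b)/R
P + a/V_m² = 14.4 + 2.337/(1.305)² = 15.772 bar
V_m − b = 1.305 − 0.04267 = 1.2623 L/mol
T = (15.772)(1.2623)/0.08314 = 239.5 K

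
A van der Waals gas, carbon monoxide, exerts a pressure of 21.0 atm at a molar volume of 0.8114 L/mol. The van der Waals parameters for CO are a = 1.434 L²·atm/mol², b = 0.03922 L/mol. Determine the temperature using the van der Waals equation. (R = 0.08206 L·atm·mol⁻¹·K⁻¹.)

T ≈ 218.1 K

T = (P + a/V_m²)(V_m − b)/R
P + a/V_m² = 21.0 + 1.434/(0.8114)² = 23.178 atm
V_m − b = 0.8114 − 0.03922 = 0.77218 L/mol
T = (23.178)(0.77218)/0.08206 = 218.1 K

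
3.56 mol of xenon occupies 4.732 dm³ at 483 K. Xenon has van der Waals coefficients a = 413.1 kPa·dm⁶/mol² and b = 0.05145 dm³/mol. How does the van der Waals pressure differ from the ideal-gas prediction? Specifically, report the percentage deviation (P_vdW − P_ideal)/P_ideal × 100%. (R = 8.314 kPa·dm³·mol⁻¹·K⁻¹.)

Ideal: P_ideal = nRT/V = (3.56)(8.314)(483)/4.732 = 3021.08 kPa
vdW: P = nRT/(V − nb) − a n²/V² = 14295.8/4.54884 − 5235.46/22.3918 = 3142.74 − 233.811 = 2908.93 kPa
% deviation = (2908.93 − 3021.08)/3021.08 × 100% = -3.71%

-3.71 %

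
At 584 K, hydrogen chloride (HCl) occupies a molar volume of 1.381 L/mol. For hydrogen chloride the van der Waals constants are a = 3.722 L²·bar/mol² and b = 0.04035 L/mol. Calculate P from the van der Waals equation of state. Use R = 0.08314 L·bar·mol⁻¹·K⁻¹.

P = RT/(V_m − b) − a/V_m²
RT/(V_m − b) = (0.08314)(584)/(1.381 − 0.04035) = 48.554/1.3407 = 36.215 bar
a/V_m² = 3.722/(1.381)² = 1.9516 bar
P = 36.215 − 1.9516 = 34.26 bar

P ≈ 34.26 bar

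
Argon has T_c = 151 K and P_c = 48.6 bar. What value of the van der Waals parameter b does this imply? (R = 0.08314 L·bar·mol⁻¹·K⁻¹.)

From T_c = 8a/(27Rb) and P_c = a/(27b²): b = R T_c/(8 P_c).
b = (0.08314)(151)/(8×48.6) = 12.554/388.80 = 0.03229 L/mol

b ≈ 0.03229 L/mol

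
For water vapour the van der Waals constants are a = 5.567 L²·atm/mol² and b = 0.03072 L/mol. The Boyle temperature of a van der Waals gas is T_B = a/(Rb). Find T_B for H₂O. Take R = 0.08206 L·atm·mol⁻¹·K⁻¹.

T_B ≈ 2208 K

For a van der Waals gas the second virial coefficient B₂ = b − a/(RT) vanishes at T_B = a/(Rb).
T_B = 5.567/(0.08206×0.03072) = 5.567/0.0025209 = 2208 K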